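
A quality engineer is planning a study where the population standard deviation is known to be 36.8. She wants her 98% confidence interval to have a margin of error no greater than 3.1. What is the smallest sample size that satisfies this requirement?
n ≥ 763

For margin E ≤ 3.1:
n ≥ (z* · σ / E)²
n ≥ (2.326 · 36.8 / 3.1)²
n ≥ 762.42

Minimum n = 763 (rounding up)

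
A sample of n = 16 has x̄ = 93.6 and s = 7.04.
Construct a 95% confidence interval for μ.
(89.85, 97.35)

t-interval (σ unknown):
df = n - 1 = 15
t* = 2.131 for 95% confidence

Margin of error = t* · s/√n = 2.131 · 7.04/√16 = 3.75

CI: (89.85, 97.35)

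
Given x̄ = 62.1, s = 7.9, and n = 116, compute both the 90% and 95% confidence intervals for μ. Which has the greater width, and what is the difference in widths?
95% CI is wider by 0.48

df = 115
90% CI: t* = 1.658, (60.88, 63.32), width = 2 · t* · s/√n = 2.43
95% CI: t* = 1.981, (60.65, 63.55), width = 2 · t* · s/√n = 2.91

The 95% CI is wider by 2.91 - 2.43 = 0.48.
Higher confidence requires a wider interval.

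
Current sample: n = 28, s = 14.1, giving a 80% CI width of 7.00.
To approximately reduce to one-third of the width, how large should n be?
n ≈ 252

CI width ∝ 1/√n
To reduce width by factor 3, need √n to grow by 3 → need 3² = 9 times as many samples.

Current: n = 28, width = 7.00
New: n = 252, width ≈ 2.28

Width reduced by factor of 7.00/2.28 = 3.07.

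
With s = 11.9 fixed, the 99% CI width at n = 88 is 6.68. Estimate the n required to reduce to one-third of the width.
n ≈ 792

CI width ∝ 1/√n
To reduce width by factor 3, need √n to grow by 3 → need 3² = 9 times as many samples.

Current: n = 88, width = 6.68
New: n = 792, width ≈ 2.18

Width reduced by factor of 6.68/2.18 = 3.06.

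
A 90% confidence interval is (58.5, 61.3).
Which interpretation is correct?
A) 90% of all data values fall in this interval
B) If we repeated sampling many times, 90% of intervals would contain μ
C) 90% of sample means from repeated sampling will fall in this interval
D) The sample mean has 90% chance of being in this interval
B

A) Wrong — a CI is about the parameter μ, not individual data values.
B) Correct — this is the frequentist long-run coverage interpretation.
C) Wrong — coverage applies to intervals containing μ, not to future x̄ values.
D) Wrong — x̄ is observed and sits in the interval by construction.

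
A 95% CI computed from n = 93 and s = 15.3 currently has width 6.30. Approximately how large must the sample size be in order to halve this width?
n ≈ 372

CI width ∝ 1/√n
To reduce width by factor 2, need √n to grow by 2 → need 2² = 4 times as many samples.

Current: n = 93, width = 6.30
New: n = 372, width ≈ 3.12

Width reduced by factor of 6.30/3.12 = 2.02.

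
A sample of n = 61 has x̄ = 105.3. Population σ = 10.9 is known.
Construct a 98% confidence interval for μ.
(102.05, 108.55)

z-interval (σ known):
z* = 2.326 for 98% confidence

Margin of error = z* · σ/√n = 2.326 · 10.9/√61 = 3.25

CI: (105.3 - 3.25, 105.3 + 3.25) = (102.05, 108.55)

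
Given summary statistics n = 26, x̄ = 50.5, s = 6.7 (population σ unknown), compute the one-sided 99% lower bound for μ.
μ ≥ 47.23

Lower bound (one-sided):
t* = 2.485 (one-sided for 99%)
Lower bound = x̄ - t* · s/√n = 50.5 - 2.485 · 6.7/√26 = 47.23

We are 99% confident that μ ≥ 47.23.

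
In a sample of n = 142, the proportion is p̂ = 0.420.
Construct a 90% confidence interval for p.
(0.352, 0.488)

Proportion CI:
SE = √(p̂(1-p̂)/n) = √(0.420 · 0.580 / 142) = 0.04142

z* = 1.645
Margin = z* · SE = 1.645 · 0.04142 = 0.0681

CI: 0.420 ± 0.0681 = (0.352, 0.488)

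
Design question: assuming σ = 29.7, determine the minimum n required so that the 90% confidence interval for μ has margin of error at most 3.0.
n ≥ 266

For margin E ≤ 3.0:
n ≥ (z* · σ / E)²
n ≥ (1.645 · 29.7 / 3.0)²
n ≥ 265.22

Minimum n = 266 (rounding up)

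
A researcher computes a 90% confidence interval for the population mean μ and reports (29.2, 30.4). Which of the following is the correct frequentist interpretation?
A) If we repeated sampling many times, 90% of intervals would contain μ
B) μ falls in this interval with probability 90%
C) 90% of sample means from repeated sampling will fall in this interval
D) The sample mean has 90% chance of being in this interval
A

A) Correct — this is the frequentist long-run coverage interpretation.
B) Wrong — μ is fixed; the randomness lives in the interval, not in μ.
C) Wrong — coverage applies to intervals containing μ, not to future x̄ values.
D) Wrong — x̄ is observed and sits in the interval by construction.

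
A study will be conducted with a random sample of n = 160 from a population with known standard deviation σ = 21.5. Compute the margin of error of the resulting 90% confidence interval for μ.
Margin of error = 2.80

Margin of error = z* · σ/√n
= 1.645 · 21.5/√160
= 1.645 · 21.5/12.6491
= 2.80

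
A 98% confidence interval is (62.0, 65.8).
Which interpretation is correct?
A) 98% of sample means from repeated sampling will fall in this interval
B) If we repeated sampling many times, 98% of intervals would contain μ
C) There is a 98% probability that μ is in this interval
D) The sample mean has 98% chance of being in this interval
B

A) Wrong — coverage applies to intervals containing μ, not to future x̄ values.
B) Correct — this is the frequentist long-run coverage interpretation.
C) Wrong — μ is fixed; the randomness lives in the interval, not in μ.
D) Wrong — x̄ is observed and sits in the interval by construction.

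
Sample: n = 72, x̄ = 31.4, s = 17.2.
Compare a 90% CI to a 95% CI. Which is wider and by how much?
95% CI is wider by 1.32

df = 71
90% CI: t* = 1.667, (28.02, 34.78), width = 2 · t* · s/√n = 6.76
95% CI: t* = 1.994, (27.36, 35.44), width = 2 · t* · s/√n = 8.08

The 95% CI is wider by 8.08 - 6.76 = 1.32.
Higher confidence requires a wider interval.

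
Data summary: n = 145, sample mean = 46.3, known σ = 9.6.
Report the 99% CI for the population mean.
(44.25, 48.35)

z-interval (σ known):
z* = 2.576 for 99% confidence

Margin of error = z* · σ/√n = 2.576 · 9.6/√145 = 2.05

CI: (46.3 - 2.05, 46.3 + 2.05) = (44.25, 48.35)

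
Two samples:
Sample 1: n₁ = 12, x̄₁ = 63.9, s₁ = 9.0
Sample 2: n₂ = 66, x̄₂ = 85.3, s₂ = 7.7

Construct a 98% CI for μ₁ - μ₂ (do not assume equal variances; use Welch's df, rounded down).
(-28.66, -14.14)

Difference: x̄₁ - x̄₂ = -21.40
SE = √(s₁²/n₁ + s₂²/n₂) = √(9.0²/12 + 7.7²/66) = 2.7656
df = 14.08 → 14 (Welch–Satterthwaite, rounded down)
t* = 2.624

CI: -21.40 ± 2.624 · 2.7656 = -21.40 ± 7.26 = (-28.66, -14.14)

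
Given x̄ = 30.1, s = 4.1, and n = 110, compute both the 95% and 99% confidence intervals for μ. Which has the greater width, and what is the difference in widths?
99% CI is wider by 0.50

df = 109
95% CI: t* = 1.982, (29.33, 30.87), width = 2 · t* · s/√n = 1.55
99% CI: t* = 2.622, (29.08, 31.12), width = 2 · t* · s/√n = 2.05

The 99% CI is wider by 2.05 - 1.55 = 0.50.
Higher confidence requires a wider interval.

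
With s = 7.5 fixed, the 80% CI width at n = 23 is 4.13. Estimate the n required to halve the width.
n ≈ 92

CI width ∝ 1/√n
To reduce width by factor 2, need √n to grow by 2 → need 2² = 4 times as many samples.

Current: n = 23, width = 4.13
New: n = 92, width ≈ 2.02

Width reduced by factor of 4.13/2.02 = 2.04.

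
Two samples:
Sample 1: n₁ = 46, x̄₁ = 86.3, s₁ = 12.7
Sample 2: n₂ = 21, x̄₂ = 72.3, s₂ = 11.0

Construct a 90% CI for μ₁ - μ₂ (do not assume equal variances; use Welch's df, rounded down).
(8.89, 19.11)

Difference: x̄₁ - x̄₂ = 14.00
SE = √(s₁²/n₁ + s₂²/n₂) = √(12.7²/46 + 11.0²/21) = 3.0444
df = 44.43 → 44 (Welch–Satterthwaite, rounded down)
t* = 1.680

CI: 14.00 ± 1.680 · 3.0444 = 14.00 ± 5.11 = (8.89, 19.11)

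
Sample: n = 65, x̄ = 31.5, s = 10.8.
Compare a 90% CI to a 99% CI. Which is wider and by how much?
99% CI is wider by 2.64

df = 64
90% CI: t* = 1.669, (29.26, 33.74), width = 2 · t* · s/√n = 4.47
99% CI: t* = 2.655, (27.94, 35.06), width = 2 · t* · s/√n = 7.11

The 99% CI is wider by 7.11 - 4.47 = 2.64.
Higher confidence requires a wider interval.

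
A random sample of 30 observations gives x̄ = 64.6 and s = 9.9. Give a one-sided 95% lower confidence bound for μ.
μ ≥ 61.53

Lower bound (one-sided):
t* = 1.699 (one-sided for 95%)
Lower bound = x̄ - t* · s/√n = 64.6 - 1.699 · 9.9/√30 = 61.53

We are 95% confident that μ ≥ 61.53.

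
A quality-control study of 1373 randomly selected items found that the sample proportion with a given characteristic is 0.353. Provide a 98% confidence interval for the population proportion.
(0.323, 0.383)

Proportion CI:
SE = √(p̂(1-p̂)/n) = √(0.353 · 0.647 / 1373) = 0.01290

z* = 2.326
Margin = z* · SE = 2.326 · 0.01290 = 0.0300

CI: 0.353 ± 0.0300 = (0.323, 0.383)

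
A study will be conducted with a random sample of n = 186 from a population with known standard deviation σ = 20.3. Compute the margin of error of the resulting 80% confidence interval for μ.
Margin of error = 1.91

Margin of error = z* · σ/√n
= 1.282 · 20.3/√186
= 1.282 · 20.3/13.6382
= 1.91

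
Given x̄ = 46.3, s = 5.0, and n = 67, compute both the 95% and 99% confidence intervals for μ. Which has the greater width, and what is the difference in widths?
99% CI is wider by 0.80

df = 66
95% CI: t* = 1.997, (45.08, 47.52), width = 2 · t* · s/√n = 2.44
99% CI: t* = 2.652, (44.68, 47.92), width = 2 · t* · s/√n = 3.24

The 99% CI is wider by 3.24 - 2.44 = 0.80.
Higher confidence requires a wider interval.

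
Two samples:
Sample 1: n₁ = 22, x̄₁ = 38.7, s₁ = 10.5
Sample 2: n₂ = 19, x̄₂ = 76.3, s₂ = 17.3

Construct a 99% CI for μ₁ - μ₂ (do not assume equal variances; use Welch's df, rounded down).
(-50.19, -25.01)

Difference: x̄₁ - x̄₂ = -37.60
SE = √(s₁²/n₁ + s₂²/n₂) = √(10.5²/22 + 17.3²/19) = 4.5567
df = 28.78 → 28 (Welch–Satterthwaite, rounded down)
t* = 2.763

CI: -37.60 ± 2.763 · 4.5567 = -37.60 ± 12.59 = (-50.19, -25.01)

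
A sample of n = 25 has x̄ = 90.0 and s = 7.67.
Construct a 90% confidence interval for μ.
(87.38, 92.62)

t-interval (σ unknown):
df = n - 1 = 24
t* = 1.711 for 90% confidence

Margin of error = t* · s/√n = 1.711 · 7.67/√25 = 2.62

CI: (87.38, 92.62)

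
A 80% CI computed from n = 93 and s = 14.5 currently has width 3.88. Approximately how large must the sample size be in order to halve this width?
n ≈ 372

CI width ∝ 1/√n
To reduce width by factor 2, need √n to grow by 2 → need 2² = 4 times as many samples.

Current: n = 93, width = 3.88
New: n = 372, width ≈ 1.93

Width reduced by factor of 3.88/1.93 = 2.01.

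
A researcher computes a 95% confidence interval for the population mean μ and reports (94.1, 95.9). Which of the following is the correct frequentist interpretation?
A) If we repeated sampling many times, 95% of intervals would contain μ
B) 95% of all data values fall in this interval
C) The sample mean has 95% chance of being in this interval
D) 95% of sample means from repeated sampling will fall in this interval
A

A) Correct — this is the frequentist long-run coverage interpretation.
B) Wrong — a CI is about the parameter μ, not individual data values.
C) Wrong — x̄ is observed and sits in the interval by construction.
D) Wrong — coverage applies to intervals containing μ, not to future x̄ values.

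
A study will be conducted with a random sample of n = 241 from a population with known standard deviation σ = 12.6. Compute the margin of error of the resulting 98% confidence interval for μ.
Margin of error = 1.89

Margin of error = z* · σ/√n
= 2.326 · 12.6/√241
= 2.326 · 12.6/15.5242
= 1.89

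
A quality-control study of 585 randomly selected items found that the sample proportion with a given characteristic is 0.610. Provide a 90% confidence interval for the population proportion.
(0.577, 0.643)

Proportion CI:
SE = √(p̂(1-p̂)/n) = √(0.610 · 0.390 / 585) = 0.02017

z* = 1.645
Margin = z* · SE = 1.645 · 0.02017 = 0.0332

CI: 0.610 ± 0.0332 = (0.577, 0.643)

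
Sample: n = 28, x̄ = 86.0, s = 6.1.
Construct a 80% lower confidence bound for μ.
μ ≥ 85.01

Lower bound (one-sided):
t* = 0.855 (one-sided for 80%)
Lower bound = x̄ - t* · s/√n = 86.0 - 0.855 · 6.1/√28 = 85.01

We are 80% confident that μ ≥ 85.01.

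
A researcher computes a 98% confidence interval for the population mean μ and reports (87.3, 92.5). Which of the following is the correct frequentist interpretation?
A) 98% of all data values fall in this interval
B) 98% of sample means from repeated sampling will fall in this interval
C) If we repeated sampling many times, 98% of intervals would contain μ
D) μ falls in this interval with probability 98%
C

A) Wrong — a CI is about the parameter μ, not individual data values.
B) Wrong — coverage applies to intervals containing μ, not to future x̄ values.
C) Correct — this is the frequentist long-run coverage interpretation.
D) Wrong — μ is fixed; the randomness lives in the interval, not in μ.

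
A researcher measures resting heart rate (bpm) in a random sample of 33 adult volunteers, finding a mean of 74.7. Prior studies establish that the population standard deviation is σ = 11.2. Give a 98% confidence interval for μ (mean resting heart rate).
(70.17, 79.23)

z-interval (σ known):
z* = 2.326 for 98% confidence

Margin of error = z* · σ/√n = 2.326 · 11.2/√33 = 4.53

CI: (74.7 - 4.53, 74.7 + 4.53) = (70.17, 79.23)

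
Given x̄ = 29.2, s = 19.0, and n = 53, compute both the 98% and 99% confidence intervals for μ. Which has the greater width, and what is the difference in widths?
99% CI is wider by 1.43

df = 52
98% CI: t* = 2.400, (22.94, 35.46), width = 2 · t* · s/√n = 12.53
99% CI: t* = 2.674, (22.22, 36.18), width = 2 · t* · s/√n = 13.96

The 99% CI is wider by 13.96 - 12.53 = 1.43.
Higher confidence requires a wider interval.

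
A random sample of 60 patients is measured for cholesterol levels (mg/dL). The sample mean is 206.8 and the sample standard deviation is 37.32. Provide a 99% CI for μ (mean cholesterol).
(193.97, 219.63)

t-interval (σ unknown):
df = n - 1 = 59
t* = 2.662 for 99% confidence

Margin of error = t* · s/√n = 2.662 · 37.32/√60 = 12.83

CI: (193.97, 219.63)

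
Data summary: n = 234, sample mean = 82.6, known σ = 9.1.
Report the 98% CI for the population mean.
(81.22, 83.98)

z-interval (σ known):
z* = 2.326 for 98% confidence

Margin of error = z* · σ/√n = 2.326 · 9.1/√234 = 1.38

CI: (82.6 - 1.38, 82.6 + 1.38) = (81.22, 83.98)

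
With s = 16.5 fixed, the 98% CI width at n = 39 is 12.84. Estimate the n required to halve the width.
n ≈ 156

CI width ∝ 1/√n
To reduce width by factor 2, need √n to grow by 2 → need 2² = 4 times as many samples.

Current: n = 39, width = 12.84
New: n = 156, width ≈ 6.21

Width reduced by factor of 12.84/6.21 = 2.07.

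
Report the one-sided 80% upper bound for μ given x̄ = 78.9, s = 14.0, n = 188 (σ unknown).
μ ≤ 79.76

Upper bound (one-sided):
t* = 0.844 (one-sided for 80%)
Upper bound = x̄ + t* · s/√n = 78.9 + 0.844 · 14.0/√188 = 79.76

We are 80% confident that μ ≤ 79.76.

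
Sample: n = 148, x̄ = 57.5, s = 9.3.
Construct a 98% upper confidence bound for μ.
μ ≤ 59.08

Upper bound (one-sided):
t* = 2.072 (one-sided for 98%)
Upper bound = x̄ + t* · s/√n = 57.5 + 2.072 · 9.3/√148 = 59.08

We are 98% confident that μ ≤ 59.08.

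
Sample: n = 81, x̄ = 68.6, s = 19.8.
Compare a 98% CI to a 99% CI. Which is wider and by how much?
99% CI is wider by 1.16

df = 80
98% CI: t* = 2.374, (63.38, 73.82), width = 2 · t* · s/√n = 10.45
99% CI: t* = 2.639, (62.79, 74.41), width = 2 · t* · s/√n = 11.61

The 99% CI is wider by 11.61 - 10.45 = 1.16.
Higher confidence requires a wider interval.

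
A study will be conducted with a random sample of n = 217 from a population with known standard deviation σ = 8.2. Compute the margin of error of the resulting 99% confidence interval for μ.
Margin of error = 1.43

Margin of error = z* · σ/√n
= 2.576 · 8.2/√217
= 2.576 · 8.2/14.7309
= 1.43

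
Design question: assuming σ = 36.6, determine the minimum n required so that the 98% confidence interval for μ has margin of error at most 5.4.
n ≥ 249

For margin E ≤ 5.4:
n ≥ (z* · σ / E)²
n ≥ (2.326 · 36.6 / 5.4)²
n ≥ 248.54

Minimum n = 249 (rounding up)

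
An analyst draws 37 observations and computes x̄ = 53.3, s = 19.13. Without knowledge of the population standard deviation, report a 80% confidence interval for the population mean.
(49.19, 57.41)

t-interval (σ unknown):
df = n - 1 = 36
t* = 1.306 for 80% confidence

Margin of error = t* · s/√n = 1.306 · 19.13/√37 = 4.11

CI: (49.19, 57.41)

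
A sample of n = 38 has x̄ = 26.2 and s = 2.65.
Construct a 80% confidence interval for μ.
(25.64, 26.76)

t-interval (σ unknown):
df = n - 1 = 37
t* = 1.305 for 80% confidence

Margin of error = t* · s/√n = 1.305 · 2.65/√38 = 0.56

CI: (25.64, 26.76)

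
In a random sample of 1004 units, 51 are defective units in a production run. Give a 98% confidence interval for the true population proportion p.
(0.035, 0.067)

Proportion CI:
p̂ = 51/1004 = 0.05080
SE = √(p̂(1-p̂)/n) = √(0.05080 · 0.94920 / 1004) = 0.00693

z* = 2.326
Margin = z* · SE = 2.326 · 0.00693 = 0.0161

CI: 0.05080 ± 0.0161 = (0.035, 0.067)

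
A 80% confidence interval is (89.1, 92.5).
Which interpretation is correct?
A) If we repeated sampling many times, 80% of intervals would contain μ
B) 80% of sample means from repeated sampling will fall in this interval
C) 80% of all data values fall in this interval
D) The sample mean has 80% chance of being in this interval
A

A) Correct — this is the frequentist long-run coverage interpretation.
B) Wrong — coverage applies to intervals containing μ, not to future x̄ values.
C) Wrong — a CI is about the parameter μ, not individual data values.
D) Wrong — x̄ is observed and sits in the interval by construction.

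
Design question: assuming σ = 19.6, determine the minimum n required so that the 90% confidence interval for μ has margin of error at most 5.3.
n ≥ 38

For margin E ≤ 5.3:
n ≥ (z* · σ / E)²
n ≥ (1.645 · 19.6 / 5.3)²
n ≥ 37.01

Minimum n = 38 (rounding up)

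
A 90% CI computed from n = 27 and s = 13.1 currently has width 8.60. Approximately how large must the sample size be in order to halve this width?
n ≈ 108

CI width ∝ 1/√n
To reduce width by factor 2, need √n to grow by 2 → need 2² = 4 times as many samples.

Current: n = 27, width = 8.60
New: n = 108, width ≈ 4.18

Width reduced by factor of 8.60/4.18 = 2.06.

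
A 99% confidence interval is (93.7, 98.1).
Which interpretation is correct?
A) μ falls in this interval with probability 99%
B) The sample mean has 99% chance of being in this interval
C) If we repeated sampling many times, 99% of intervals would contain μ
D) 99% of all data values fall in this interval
C

A) Wrong — μ is fixed; the randomness lives in the interval, not in μ.
B) Wrong — x̄ is observed and sits in the interval by construction.
C) Correct — this is the frequentist long-run coverage interpretation.
D) Wrong — a CI is about the parameter μ, not individual data values.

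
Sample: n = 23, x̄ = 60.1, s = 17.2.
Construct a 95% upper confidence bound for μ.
μ ≤ 66.26

Upper bound (one-sided):
t* = 1.717 (one-sided for 95%)
Upper bound = x̄ + t* · s/√n = 60.1 + 1.717 · 17.2/√23 = 66.26

We are 95% confident that μ ≤ 66.26.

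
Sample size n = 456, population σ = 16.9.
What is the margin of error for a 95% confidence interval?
Margin of error = 1.55

Margin of error = z* · σ/√n
= 1.960 · 16.9/√456
= 1.960 · 16.9/21.3542
= 1.55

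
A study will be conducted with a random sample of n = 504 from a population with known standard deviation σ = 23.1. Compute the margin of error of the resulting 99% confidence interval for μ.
Margin of error = 2.65

Margin of error = z* · σ/√n
= 2.576 · 23.1/√504
= 2.576 · 23.1/22.4499
= 2.65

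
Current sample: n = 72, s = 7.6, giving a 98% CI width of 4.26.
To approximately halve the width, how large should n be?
n ≈ 288

CI width ∝ 1/√n
To reduce width by factor 2, need √n to grow by 2 → need 2² = 4 times as many samples.

Current: n = 72, width = 4.26
New: n = 288, width ≈ 2.09

Width reduced by factor of 4.26/2.09 = 2.04.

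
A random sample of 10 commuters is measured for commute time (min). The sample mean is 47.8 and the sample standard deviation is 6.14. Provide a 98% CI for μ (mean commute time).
(42.32, 53.28)

t-interval (σ unknown):
df = n - 1 = 9
t* = 2.821 for 98% confidence

Margin of error = t* · s/√n = 2.821 · 6.14/√10 = 5.48

CI: (42.32, 53.28)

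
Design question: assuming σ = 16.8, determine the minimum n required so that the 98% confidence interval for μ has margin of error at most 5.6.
n ≥ 49

For margin E ≤ 5.6:
n ≥ (z* · σ / E)²
n ≥ (2.326 · 16.8 / 5.6)²
n ≥ 48.69

Minimum n = 49 (rounding up)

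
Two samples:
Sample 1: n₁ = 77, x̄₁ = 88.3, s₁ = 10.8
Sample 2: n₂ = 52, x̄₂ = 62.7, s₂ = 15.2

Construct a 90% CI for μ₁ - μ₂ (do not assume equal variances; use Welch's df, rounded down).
(21.54, 29.66)

Difference: x̄₁ - x̄₂ = 25.60
SE = √(s₁²/n₁ + s₂²/n₂) = √(10.8²/77 + 15.2²/52) = 2.4409
df = 85.07 → 85 (Welch–Satterthwaite, rounded down)
t* = 1.663

CI: 25.60 ± 1.663 · 2.4409 = 25.60 ± 4.06 = (21.54, 29.66)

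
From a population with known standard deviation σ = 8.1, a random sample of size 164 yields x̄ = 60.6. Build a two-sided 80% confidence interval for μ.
(59.79, 61.41)

z-interval (σ known):
z* = 1.282 for 80% confidence

Margin of error = z* · σ/√n = 1.282 · 8.1/√164 = 0.81

CI: (60.6 - 0.81, 60.6 + 0.81) = (59.79, 61.41)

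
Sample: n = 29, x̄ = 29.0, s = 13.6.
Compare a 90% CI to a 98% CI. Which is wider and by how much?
98% CI is wider by 3.87

df = 28
90% CI: t* = 1.701, (24.70, 33.30), width = 2 · t* · s/√n = 8.59
98% CI: t* = 2.467, (22.77, 35.23), width = 2 · t* · s/√n = 12.46

The 98% CI is wider by 12.46 - 8.59 = 3.87.
Higher confidence requires a wider interval.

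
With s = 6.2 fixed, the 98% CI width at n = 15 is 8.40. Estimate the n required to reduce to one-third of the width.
n ≈ 135

CI width ∝ 1/√n
To reduce width by factor 3, need √n to grow by 3 → need 3² = 9 times as many samples.

Current: n = 15, width = 8.40
New: n = 135, width ≈ 2.51

Width reduced by factor of 8.40/2.51 = 3.35.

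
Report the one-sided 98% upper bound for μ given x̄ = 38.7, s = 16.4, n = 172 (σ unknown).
μ ≤ 41.29

Upper bound (one-sided):
t* = 2.070 (one-sided for 98%)
Upper bound = x̄ + t* · s/√n = 38.7 + 2.070 · 16.4/√172 = 41.29

We are 98% confident that μ ≤ 41.29.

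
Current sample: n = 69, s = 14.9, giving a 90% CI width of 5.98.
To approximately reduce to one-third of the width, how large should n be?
n ≈ 621

CI width ∝ 1/√n
To reduce width by factor 3, need √n to grow by 3 → need 3² = 9 times as many samples.

Current: n = 69, width = 5.98
New: n = 621, width ≈ 1.97

Width reduced by factor of 5.98/1.97 = 3.04.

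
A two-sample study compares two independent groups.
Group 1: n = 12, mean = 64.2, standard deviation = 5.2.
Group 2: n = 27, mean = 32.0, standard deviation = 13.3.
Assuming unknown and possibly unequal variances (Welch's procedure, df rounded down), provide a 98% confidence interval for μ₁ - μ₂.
(24.98, 39.42)

Difference: x̄₁ - x̄₂ = 32.20
SE = √(s₁²/n₁ + s₂²/n₂) = √(5.2²/12 + 13.3²/27) = 2.9673
df = 36.70 → 36 (Welch–Satterthwaite, rounded down)
t* = 2.434

CI: 32.20 ± 2.434 · 2.9673 = 32.20 ± 7.22 = (24.98, 39.42)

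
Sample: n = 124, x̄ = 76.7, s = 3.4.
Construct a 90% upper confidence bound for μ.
μ ≤ 77.09

Upper bound (one-sided):
t* = 1.288 (one-sided for 90%)
Upper bound = x̄ + t* · s/√n = 76.7 + 1.288 · 3.4/√124 = 77.09

We are 90% confident that μ ≤ 77.09.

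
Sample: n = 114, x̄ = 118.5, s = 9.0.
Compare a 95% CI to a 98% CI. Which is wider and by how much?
98% CI is wider by 0.64

df = 113
95% CI: t* = 1.981, (116.83, 120.17), width = 2 · t* · s/√n = 3.34
98% CI: t* = 2.360, (116.51, 120.49), width = 2 · t* · s/√n = 3.98

The 98% CI is wider by 3.98 - 3.34 = 0.64.
Higher confidence requires a wider interval.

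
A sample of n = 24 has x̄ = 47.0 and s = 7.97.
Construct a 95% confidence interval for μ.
(43.63, 50.37)

t-interval (σ unknown):
df = n - 1 = 23
t* = 2.069 for 95% confidence

Margin of error = t* · s/√n = 2.069 · 7.97/√24 = 3.37

CI: (43.63, 50.37)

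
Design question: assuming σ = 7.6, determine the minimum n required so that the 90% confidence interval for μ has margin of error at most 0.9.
n ≥ 193

For margin E ≤ 0.9:
n ≥ (z* · σ / E)²
n ≥ (1.645 · 7.6 / 0.9)²
n ≥ 192.96

Minimum n = 193 (rounding up)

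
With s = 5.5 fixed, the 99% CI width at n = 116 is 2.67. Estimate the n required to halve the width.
n ≈ 464

CI width ∝ 1/√n
To reduce width by factor 2, need √n to grow by 2 → need 2² = 4 times as many samples.

Current: n = 116, width = 2.67
New: n = 464, width ≈ 1.32

Width reduced by factor of 2.67/1.32 = 2.02.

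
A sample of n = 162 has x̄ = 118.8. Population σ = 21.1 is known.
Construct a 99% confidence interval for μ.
(114.53, 123.07)

z-interval (σ known):
z* = 2.576 for 99% confidence

Margin of error = z* · σ/√n = 2.576 · 21.1/√162 = 4.27

CI: (118.8 - 4.27, 118.8 + 4.27) = (114.53, 123.07)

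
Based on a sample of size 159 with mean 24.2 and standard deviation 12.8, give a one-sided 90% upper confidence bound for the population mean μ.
μ ≤ 25.51

Upper bound (one-sided):
t* = 1.287 (one-sided for 90%)
Upper bound = x̄ + t* · s/√n = 24.2 + 1.287 · 12.8/√159 = 25.51

We are 90% confident that μ ≤ 25.51.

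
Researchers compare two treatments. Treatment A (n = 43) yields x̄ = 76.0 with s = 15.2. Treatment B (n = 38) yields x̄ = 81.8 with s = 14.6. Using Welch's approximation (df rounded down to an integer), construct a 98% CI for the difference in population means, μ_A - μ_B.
(-13.67, 2.07)

Difference: x̄₁ - x̄₂ = -5.80
SE = √(s₁²/n₁ + s₂²/n₂) = √(15.2²/43 + 14.6²/38) = 3.3140
df = 78.43 → 78 (Welch–Satterthwaite, rounded down)
t* = 2.375

CI: -5.80 ± 2.375 · 3.3140 = -5.80 ± 7.87 = (-13.67, 2.07)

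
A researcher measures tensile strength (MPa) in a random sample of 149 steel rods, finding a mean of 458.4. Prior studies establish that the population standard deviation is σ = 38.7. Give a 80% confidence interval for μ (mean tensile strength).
(454.34, 462.46)

z-interval (σ known):
z* = 1.282 for 80% confidence

Margin of error = z* · σ/√n = 1.282 · 38.7/√149 = 4.06

CI: (458.4 - 4.06, 458.4 + 4.06) = (454.34, 462.46)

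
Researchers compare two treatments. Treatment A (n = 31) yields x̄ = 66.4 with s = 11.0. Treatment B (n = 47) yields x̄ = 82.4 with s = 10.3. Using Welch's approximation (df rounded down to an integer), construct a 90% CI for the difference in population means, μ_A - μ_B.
(-20.14, -11.86)

Difference: x̄₁ - x̄₂ = -16.00
SE = √(s₁²/n₁ + s₂²/n₂) = √(11.0²/31 + 10.3²/47) = 2.4820
df = 61.35 → 61 (Welch–Satterthwaite, rounded down)
t* = 1.670

CI: -16.00 ± 1.670 · 2.4820 = -16.00 ± 4.14 = (-20.14, -11.86)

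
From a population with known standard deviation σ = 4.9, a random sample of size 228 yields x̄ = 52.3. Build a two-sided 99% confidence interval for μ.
(51.46, 53.14)

z-interval (σ known):
z* = 2.576 for 99% confidence

Margin of error = z* · σ/√n = 2.576 · 4.9/√228 = 0.84

CI: (52.3 - 0.84, 52.3 + 0.84) = (51.46, 53.14)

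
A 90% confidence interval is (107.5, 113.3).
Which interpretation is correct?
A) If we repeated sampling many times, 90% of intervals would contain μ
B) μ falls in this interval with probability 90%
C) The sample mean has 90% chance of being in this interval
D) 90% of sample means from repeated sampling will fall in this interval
A

A) Correct — this is the frequentist long-run coverage interpretation.
B) Wrong — μ is fixed; the randomness lives in the interval, not in μ.
C) Wrong — x̄ is observed and sits in the interval by construction.
D) Wrong — coverage applies to intervals containing μ, not to future x̄ values.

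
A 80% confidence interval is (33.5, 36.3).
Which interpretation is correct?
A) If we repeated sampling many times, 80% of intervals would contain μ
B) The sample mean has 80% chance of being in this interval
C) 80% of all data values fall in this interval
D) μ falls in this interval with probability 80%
A

A) Correct — this is the frequentist long-run coverage interpretation.
B) Wrong — x̄ is observed and sits in the interval by construction.
C) Wrong — a CI is about the parameter μ, not individual data values.
D) Wrong — μ is fixed; the randomness lives in the interval, not in μ.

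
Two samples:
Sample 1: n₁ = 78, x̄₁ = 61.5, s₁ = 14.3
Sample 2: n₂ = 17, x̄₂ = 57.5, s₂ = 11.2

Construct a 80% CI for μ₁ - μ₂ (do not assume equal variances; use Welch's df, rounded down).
(-0.15, 8.15)

Difference: x̄₁ - x̄₂ = 4.00
SE = √(s₁²/n₁ + s₂²/n₂) = √(14.3²/78 + 11.2²/17) = 3.1624
df = 28.64 → 28 (Welch–Satterthwaite, rounded down)
t* = 1.313

CI: 4.00 ± 1.313 · 3.1624 = 4.00 ± 4.15 = (-0.15, 8.15)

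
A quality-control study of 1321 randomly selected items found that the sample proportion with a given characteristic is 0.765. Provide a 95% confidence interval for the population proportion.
(0.742, 0.788)

Proportion CI:
SE = √(p̂(1-p̂)/n) = √(0.765 · 0.235 / 1321) = 0.01167

z* = 1.960
Margin = z* · SE = 1.960 · 0.01167 = 0.0229

CI: 0.765 ± 0.0229 = (0.742, 0.788)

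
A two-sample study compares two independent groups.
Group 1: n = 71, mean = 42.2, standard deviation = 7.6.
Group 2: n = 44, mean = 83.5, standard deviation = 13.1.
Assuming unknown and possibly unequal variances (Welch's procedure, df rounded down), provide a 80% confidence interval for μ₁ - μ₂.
(-44.11, -38.49)

Difference: x̄₁ - x̄₂ = -41.30
SE = √(s₁²/n₁ + s₂²/n₂) = √(7.6²/71 + 13.1²/44) = 2.1711
df = 61.17 → 61 (Welch–Satterthwaite, rounded down)
t* = 1.296

CI: -41.30 ± 1.296 · 2.1711 = -41.30 ± 2.81 = (-44.11, -38.49)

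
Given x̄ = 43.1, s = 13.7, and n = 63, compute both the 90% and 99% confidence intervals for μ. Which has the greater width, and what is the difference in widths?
99% CI is wider by 3.41

df = 62
90% CI: t* = 1.670, (40.22, 45.98), width = 2 · t* · s/√n = 5.76
99% CI: t* = 2.657, (38.51, 47.69), width = 2 · t* · s/√n = 9.17

The 99% CI is wider by 9.17 - 5.76 = 3.41.
Higher confidence requires a wider interval.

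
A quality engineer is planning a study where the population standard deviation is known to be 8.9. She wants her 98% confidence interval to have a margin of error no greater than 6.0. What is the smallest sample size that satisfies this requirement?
n ≥ 12

For margin E ≤ 6.0:
n ≥ (z* · σ / E)²
n ≥ (2.326 · 8.9 / 6.0)²
n ≥ 11.90

Minimum n = 12 (rounding up)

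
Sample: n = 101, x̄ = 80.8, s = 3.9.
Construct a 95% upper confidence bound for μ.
μ ≤ 81.44

Upper bound (one-sided):
t* = 1.660 (one-sided for 95%)
Upper bound = x̄ + t* · s/√n = 80.8 + 1.660 · 3.9/√101 = 81.44

We are 95% confident that μ ≤ 81.44.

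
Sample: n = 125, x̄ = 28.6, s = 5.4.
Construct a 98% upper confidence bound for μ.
μ ≤ 29.60

Upper bound (one-sided):
t* = 2.076 (one-sided for 98%)
Upper bound = x̄ + t* · s/√n = 28.6 + 2.076 · 5.4/√125 = 29.60

We are 98% confident that μ ≤ 29.60.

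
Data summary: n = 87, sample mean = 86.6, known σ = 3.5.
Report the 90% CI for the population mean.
(85.98, 87.22)

z-interval (σ known):
z* = 1.645 for 90% confidence

Margin of error = z* · σ/√n = 1.645 · 3.5/√87 = 0.62

CI: (86.6 - 0.62, 86.6 + 0.62) = (85.98, 87.22)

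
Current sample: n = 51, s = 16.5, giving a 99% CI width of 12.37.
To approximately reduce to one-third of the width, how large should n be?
n ≈ 459

CI width ∝ 1/√n
To reduce width by factor 3, need √n to grow by 3 → need 3² = 9 times as many samples.

Current: n = 51, width = 12.37
New: n = 459, width ≈ 3.98

Width reduced by factor of 12.37/3.98 = 3.11.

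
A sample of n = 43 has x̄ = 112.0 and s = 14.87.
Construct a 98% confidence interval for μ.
(106.52, 117.48)

t-interval (σ unknown):
df = n - 1 = 42
t* = 2.418 for 98% confidence

Margin of error = t* · s/√n = 2.418 · 14.87/√43 = 5.48

CI: (106.52, 117.48)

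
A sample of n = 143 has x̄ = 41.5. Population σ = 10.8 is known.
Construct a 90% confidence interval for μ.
(40.01, 42.99)

z-interval (σ known):
z* = 1.645 for 90% confidence

Margin of error = z* · σ/√n = 1.645 · 10.8/√143 = 1.49

CI: (41.5 - 1.49, 41.5 + 1.49) = (40.01, 42.99)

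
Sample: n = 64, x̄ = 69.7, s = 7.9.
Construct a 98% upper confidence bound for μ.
μ ≤ 71.77

Upper bound (one-sided):
t* = 2.097 (one-sided for 98%)
Upper bound = x̄ + t* · s/√n = 69.7 + 2.097 · 7.9/√64 = 71.77

We are 98% confident that μ ≤ 71.77.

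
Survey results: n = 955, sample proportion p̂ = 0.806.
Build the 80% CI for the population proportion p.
(0.790, 0.822)

Proportion CI:
SE = √(p̂(1-p̂)/n) = √(0.806 · 0.194 / 955) = 0.01280

z* = 1.282
Margin = z* · SE = 1.282 · 0.01280 = 0.0164

CI: 0.806 ± 0.0164 = (0.790, 0.822)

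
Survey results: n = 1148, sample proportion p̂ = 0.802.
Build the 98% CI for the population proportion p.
(0.775, 0.829)

Proportion CI:
SE = √(p̂(1-p̂)/n) = √(0.802 · 0.198 / 1148) = 0.01176

z* = 2.326
Margin = z* · SE = 2.326 · 0.01176 = 0.0274

CI: 0.802 ± 0.0274 = (0.775, 0.829)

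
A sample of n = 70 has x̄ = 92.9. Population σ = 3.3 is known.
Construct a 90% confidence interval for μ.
(92.25, 93.55)

z-interval (σ known):
z* = 1.645 for 90% confidence

Margin of error = z* · σ/√n = 1.645 · 3.3/√70 = 0.65

CI: (92.9 - 0.65, 92.9 + 0.65) = (92.25, 93.55)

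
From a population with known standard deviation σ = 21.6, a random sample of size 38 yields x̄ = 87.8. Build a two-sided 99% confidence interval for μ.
(78.77, 96.83)

z-interval (σ known):
z* = 2.576 for 99% confidence

Margin of error = z* · σ/√n = 2.576 · 21.6/√38 = 9.03

CI: (87.8 - 9.03, 87.8 + 9.03) = (78.77, 96.83)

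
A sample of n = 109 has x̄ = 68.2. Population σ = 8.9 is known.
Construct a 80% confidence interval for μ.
(67.11, 69.29)

z-interval (σ known):
z* = 1.282 for 80% confidence

Margin of error = z* · σ/√n = 1.282 · 8.9/√109 = 1.09

CI: (68.2 - 1.09, 68.2 + 1.09) = (67.11, 69.29)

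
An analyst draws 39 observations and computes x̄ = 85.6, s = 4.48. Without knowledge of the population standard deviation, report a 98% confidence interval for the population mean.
(83.86, 87.34)

t-interval (σ unknown):
df = n - 1 = 38
t* = 2.429 for 98% confidence

Margin of error = t* · s/√n = 2.429 · 4.48/√39 = 1.74

CI: (83.86, 87.34)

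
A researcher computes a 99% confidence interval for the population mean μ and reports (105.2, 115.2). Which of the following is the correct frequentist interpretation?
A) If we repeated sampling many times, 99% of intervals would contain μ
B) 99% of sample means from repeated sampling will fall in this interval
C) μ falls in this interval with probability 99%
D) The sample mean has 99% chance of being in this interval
A

A) Correct — this is the frequentist long-run coverage interpretation.
B) Wrong — coverage applies to intervals containing μ, not to future x̄ values.
C) Wrong — μ is fixed; the randomness lives in the interval, not in μ.
D) Wrong — x̄ is observed and sits in the interval by construction.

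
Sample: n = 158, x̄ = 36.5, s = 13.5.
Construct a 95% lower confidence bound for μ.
μ ≥ 34.72

Lower bound (one-sided):
t* = 1.655 (one-sided for 95%)
Lower bound = x̄ - t* · s/√n = 36.5 - 1.655 · 13.5/√158 = 34.72

We are 95% confident that μ ≥ 34.72.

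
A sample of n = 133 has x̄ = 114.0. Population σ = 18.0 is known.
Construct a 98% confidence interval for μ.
(110.37, 117.63)

z-interval (σ known):
z* = 2.326 for 98% confidence

Margin of error = z* · σ/√n = 2.326 · 18.0/√133 = 3.63

CI: (114.0 - 3.63, 114.0 + 3.63) = (110.37, 117.63)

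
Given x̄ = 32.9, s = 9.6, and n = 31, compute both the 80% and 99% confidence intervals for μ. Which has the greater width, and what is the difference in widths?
99% CI is wider by 4.96

df = 30
80% CI: t* = 1.310, (30.64, 35.16), width = 2 · t* · s/√n = 4.52
99% CI: t* = 2.750, (28.16, 37.64), width = 2 · t* · s/√n = 9.48

The 99% CI is wider by 9.48 - 4.52 = 4.96.
Higher confidence requires a wider interval.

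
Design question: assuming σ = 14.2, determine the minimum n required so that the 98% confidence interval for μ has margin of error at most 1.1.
n ≥ 902

For margin E ≤ 1.1:
n ≥ (z* · σ / E)²
n ≥ (2.326 · 14.2 / 1.1)²
n ≥ 901.59

Minimum n = 902 (rounding up)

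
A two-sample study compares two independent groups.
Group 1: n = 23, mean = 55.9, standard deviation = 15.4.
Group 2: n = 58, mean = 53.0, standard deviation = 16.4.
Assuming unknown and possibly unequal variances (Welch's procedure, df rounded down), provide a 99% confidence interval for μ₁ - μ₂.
(-7.53, 13.33)

Difference: x̄₁ - x̄₂ = 2.90
SE = √(s₁²/n₁ + s₂²/n₂) = √(15.4²/23 + 16.4²/58) = 3.8663
df = 42.89 → 42 (Welch–Satterthwaite, rounded down)
t* = 2.698

CI: 2.90 ± 2.698 · 3.8663 = 2.90 ± 10.43 = (-7.53, 13.33)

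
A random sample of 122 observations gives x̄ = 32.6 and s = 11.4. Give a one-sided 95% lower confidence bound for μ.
μ ≥ 30.89

Lower bound (one-sided):
t* = 1.658 (one-sided for 95%)
Lower bound = x̄ - t* · s/√n = 32.6 - 1.658 · 11.4/√122 = 30.89

We are 95% confident that μ ≥ 30.89.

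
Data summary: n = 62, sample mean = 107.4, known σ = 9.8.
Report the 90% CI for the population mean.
(105.35, 109.45)

z-interval (σ known):
z* = 1.645 for 90% confidence

Margin of error = z* · σ/√n = 1.645 · 9.8/√62 = 2.05

CI: (107.4 - 2.05, 107.4 + 2.05) = (105.35, 109.45)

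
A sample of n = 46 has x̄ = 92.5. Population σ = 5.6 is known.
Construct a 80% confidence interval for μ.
(91.44, 93.56)

z-interval (σ known):
z* = 1.282 for 80% confidence

Margin of error = z* · σ/√n = 1.282 · 5.6/√46 = 1.06

CI: (92.5 - 1.06, 92.5 + 1.06) = (91.44, 93.56)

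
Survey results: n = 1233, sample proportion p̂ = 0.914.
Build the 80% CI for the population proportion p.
(0.904, 0.924)

Proportion CI:
SE = √(p̂(1-p̂)/n) = √(0.914 · 0.086 / 1233) = 0.00798

z* = 1.282
Margin = z* · SE = 1.282 · 0.00798 = 0.0102

CI: 0.914 ± 0.0102 = (0.904, 0.924)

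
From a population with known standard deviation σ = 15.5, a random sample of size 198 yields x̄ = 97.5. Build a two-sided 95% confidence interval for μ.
(95.34, 99.66)

z-interval (σ known):
z* = 1.960 for 95% confidence

Margin of error = z* · σ/√n = 1.960 · 15.5/√198 = 2.16

CI: (97.5 - 2.16, 97.5 + 2.16) = (95.34, 99.66)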